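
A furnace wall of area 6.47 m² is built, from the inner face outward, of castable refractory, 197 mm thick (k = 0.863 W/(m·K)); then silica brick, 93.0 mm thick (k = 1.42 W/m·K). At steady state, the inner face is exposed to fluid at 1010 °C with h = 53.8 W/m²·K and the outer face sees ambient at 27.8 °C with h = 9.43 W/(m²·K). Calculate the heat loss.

Series thermal resistances, inner to outer:
  R_conv,in = 1/(hA) = 1/(53.8·6.47) = 0.002873 K/W
  R_castable refractory = L/(kA) = 0.197/(0.863·6.47) = 0.03528 K/W
  R_silica brick = L/(kA) = 0.0930/(1.42·6.47) = 0.01012 K/W
  R_conv,out = 1/(hA) = 1/(9.43·6.47) = 0.01639 K/W
ΣR = 0.002873 + 0.03528 + 0.01012 + 0.01639 = 0.06466 K/W
Q = ΔT/ΣR = (1010 °C − 27.8 °C)/0.06466 = 15200 W

Q = 15.2 kW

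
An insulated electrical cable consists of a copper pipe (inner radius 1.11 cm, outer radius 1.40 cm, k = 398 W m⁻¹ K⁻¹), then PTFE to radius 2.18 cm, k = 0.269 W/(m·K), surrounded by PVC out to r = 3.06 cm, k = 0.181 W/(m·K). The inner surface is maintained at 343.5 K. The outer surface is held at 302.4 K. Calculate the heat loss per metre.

Q' = 73.4 W/m

Series thermal resistances, inner to outer:
  R'_copper = ln(0.0140/0.0111)/(2πk) = 0.2321/(2π·398) = 9.282×10^-5 m·K/W
  R'_PTFE = ln(0.0218/0.0140)/(2πk) = 0.4429/(2π·0.269) = 0.2620 m·K/W
  R'_PVC = ln(0.0306/0.0218)/(2πk) = 0.3391/(2π·0.181) = 0.2982 m·K/W
ΣR = 9.282×10^-5 + 0.2620 + 0.2982 = 0.5603 m·K/W
Q' = ΔT/ΣR = (343.5 K − 302.4 K)/0.5603 = 73.4 W/m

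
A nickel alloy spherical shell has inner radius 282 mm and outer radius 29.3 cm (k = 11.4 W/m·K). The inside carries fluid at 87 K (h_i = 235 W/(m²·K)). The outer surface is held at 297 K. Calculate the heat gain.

Series thermal resistances, inner to outer:
  R_conv,in = 1/(4πr²h) = 1/(4π·0.282²·235) = 0.004258 K/W
  R_nickel alloy = (1/0.282 − 1/0.293)/(4πk) = 0.1331/(4π·11.4) = 9.293×10^-4 K/W
ΣR = 0.004258 + 9.293×10^-4 = 0.005187 K/W
Q = ΔT/ΣR = (87 K − 297 K)/0.005187 = -40500 W
(Negative Q ⇒ heat flows inward; heat gain = 40500 W.)

Q = 40500 W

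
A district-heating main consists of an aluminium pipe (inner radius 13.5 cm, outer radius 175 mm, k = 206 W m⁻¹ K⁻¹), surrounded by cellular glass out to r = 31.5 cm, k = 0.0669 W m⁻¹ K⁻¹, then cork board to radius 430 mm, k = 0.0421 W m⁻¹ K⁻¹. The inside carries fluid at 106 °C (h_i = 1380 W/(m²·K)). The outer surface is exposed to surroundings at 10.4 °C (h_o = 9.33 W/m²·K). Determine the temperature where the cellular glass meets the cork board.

Resistance network (inner→outer):
  R'_conv,in = 1/(2πr h) = 1/(2π·0.135·1380) = 8.543×10^-4 m·K/W
  R'_aluminium = ln(0.175/0.135)/(2πk) = 0.2595/(2π·206) = 2.005×10^-4 m·K/W
  R'_cellular glass = ln(0.315/0.175)/(2πk) = 0.5878/(2π·0.0669) = 1.398 m·K/W
  R'_cork board = ln(0.430/0.315)/(2πk) = 0.3112/(2π·0.0421) = 1.177 m·K/W
  R'_conv,out = 1/(2πr h) = 1/(2π·0.430·9.33) = 0.03967 m·K/W
ΣR = 8.543×10^-4 + 2.005×10^-4 + 1.398 + 1.177 + 0.03967 = 2.616 m·K/W
Q' = ΔT/ΣR = (106 °C − 10.4 °C)/2.616 = 36.54 W/m
From the inner boundary to the cellular glass/cork board interface, ΣR_partial = 1.399 m·K/W.
T_interface = T_in − Q'·ΣR_partial = 106 °C − (36.54)(1.399) = 54.9 °C

T = 54.9 °C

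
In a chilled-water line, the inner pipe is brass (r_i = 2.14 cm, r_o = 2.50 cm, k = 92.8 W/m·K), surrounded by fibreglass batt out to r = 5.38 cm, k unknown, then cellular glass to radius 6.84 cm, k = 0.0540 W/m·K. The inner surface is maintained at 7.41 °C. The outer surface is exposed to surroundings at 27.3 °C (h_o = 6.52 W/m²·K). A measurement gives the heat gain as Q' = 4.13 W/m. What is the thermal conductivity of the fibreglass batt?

ΣR = ΔT/Q' = |7.41 − 27.3|/4.13 = 4.816 m·K/W
Known resistances:
  R'_brass = ln(0.0250/0.0214)/(2πk) = 0.1555/(2π·92.8) = 2.667×10^-4 m·K/W
  R'_cellular glass = ln(0.0684/0.0538)/(2πk) = 0.2401/(2π·0.0540) = 0.7076 m·K/W
  R'_conv,out = 1/(2πr h) = 1/(2π·0.0684·6.52) = 0.3569 m·K/W
R_fibreglass batt = ΣR − ΣR_known = 4.816 − 1.065 = 3.751 m·K/W
ln(r₂/r₁)/(2πk) = 3.751 ⇒ k = 0.7664/(2π·3.751) = 0.0325 W/m·K

k = 0.0325 W/m·K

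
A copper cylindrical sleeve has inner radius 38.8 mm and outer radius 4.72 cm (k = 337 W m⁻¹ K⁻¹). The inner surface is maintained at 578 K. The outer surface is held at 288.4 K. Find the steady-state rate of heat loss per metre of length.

Q' = 2πk·ΔT/ln(r₂/r₁) = 2π × 337 × 289.6 / ln(0.0472/0.0388) = 3.13×10^6 W/m

Q' = 3130 kW/m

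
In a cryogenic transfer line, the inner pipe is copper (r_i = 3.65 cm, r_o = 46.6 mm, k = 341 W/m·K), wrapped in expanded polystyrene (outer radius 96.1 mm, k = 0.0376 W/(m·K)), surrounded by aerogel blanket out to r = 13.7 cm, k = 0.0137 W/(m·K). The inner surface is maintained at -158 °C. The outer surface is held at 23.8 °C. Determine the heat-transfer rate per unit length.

Treat each layer as a resistance in series:
  R'_copper = ln(0.0466/0.0365)/(2πk) = 0.2443/(2π·341) = 1.140×10^-4 m·K/W
  R'_expanded polystyrene = ln(0.0961/0.0466)/(2πk) = 0.7238/(2π·0.0376) = 3.064 m·K/W
  R'_aerogel blanket = ln(0.137/0.0961)/(2πk) = 0.3546/(2π·0.0137) = 4.119 m·K/W
ΣR = 1.140×10^-4 + 3.064 + 4.119 = 7.183 m·K/W
Q' = ΔT/ΣR = (-158 °C − 23.8 °C)/7.183 = -25.3 W/m
(Negative Q' ⇒ heat flows inward; heat gain = 25.3 W/m.)

Q' = 25.3 W/m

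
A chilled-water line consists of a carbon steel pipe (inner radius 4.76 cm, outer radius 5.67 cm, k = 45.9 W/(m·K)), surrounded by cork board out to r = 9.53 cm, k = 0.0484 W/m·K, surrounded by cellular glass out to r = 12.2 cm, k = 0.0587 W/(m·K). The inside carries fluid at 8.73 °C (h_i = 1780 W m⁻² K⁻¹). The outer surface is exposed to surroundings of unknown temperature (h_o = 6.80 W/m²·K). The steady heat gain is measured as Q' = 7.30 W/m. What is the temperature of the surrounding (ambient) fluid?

Series resistances:
  R'_conv,in = 1/(2πr h) = 1/(2π·0.0476·1780) = 0.001878 m·K/W
  R'_carbon steel = ln(0.0567/0.0476)/(2πk) = 0.1749/(2π·45.9) = 6.066×10^-4 m·K/W
  R'_cork board = ln(0.0953/0.0567)/(2πk) = 0.5193/(2π·0.0484) = 1.707 m·K/W
  R'_cellular glass = ln(0.122/0.0953)/(2πk) = 0.2470/(2π·0.0587) = 0.6697 m·K/W
  R'_conv,out = 1/(2πr h) = 1/(2π·0.122·6.80) = 0.1918 m·K/W
ΣR = 2.571 m·K/W
ΔT = Q'·ΣR = 7.30 × 2.571 = 18.77 K
Heat flows inward, so T_out = T_in + ΔT = 8.73 + 18.77 = 27.5 °C

T_out = 27.5 °C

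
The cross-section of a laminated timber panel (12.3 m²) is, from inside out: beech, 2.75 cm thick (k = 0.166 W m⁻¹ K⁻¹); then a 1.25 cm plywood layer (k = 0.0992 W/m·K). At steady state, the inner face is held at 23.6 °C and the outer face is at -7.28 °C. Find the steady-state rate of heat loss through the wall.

Q = 1300 W

Treat each layer as a resistance in series:
  R_beech = L/(kA) = 0.0275/(0.166·12.3) = 0.01347 K/W
  R_plywood = L/(kA) = 0.0125/(0.0992·12.3) = 0.01024 K/W
ΣR = 0.01347 + 0.01024 = 0.02371 K/W
Q = ΔT/ΣR = (23.6 °C − -7.28 °C)/0.02371 = 1300 W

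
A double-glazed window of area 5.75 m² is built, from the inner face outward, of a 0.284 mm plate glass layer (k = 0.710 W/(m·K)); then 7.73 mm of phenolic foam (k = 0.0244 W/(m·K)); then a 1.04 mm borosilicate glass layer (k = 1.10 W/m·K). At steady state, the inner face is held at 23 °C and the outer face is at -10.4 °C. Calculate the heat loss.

Q = 604 W

Treat each layer as a resistance in series:
  R_plate glass = L/(kA) = 2.84×10^-4/(0.710·5.75) = 6.957×10^-5 K/W
  R_phenolic foam = L/(kA) = 0.00773/(0.0244·5.75) = 0.05510 K/W
  R_borosilicate glass = L/(kA) = 0.00104/(1.10·5.75) = 1.644×10^-4 K/W
ΣR = 6.957×10^-5 + 0.05510 + 1.644×10^-4 = 0.05533 K/W
Q = ΔT/ΣR = (23 °C − -10.4 °C)/0.05533 = 604 W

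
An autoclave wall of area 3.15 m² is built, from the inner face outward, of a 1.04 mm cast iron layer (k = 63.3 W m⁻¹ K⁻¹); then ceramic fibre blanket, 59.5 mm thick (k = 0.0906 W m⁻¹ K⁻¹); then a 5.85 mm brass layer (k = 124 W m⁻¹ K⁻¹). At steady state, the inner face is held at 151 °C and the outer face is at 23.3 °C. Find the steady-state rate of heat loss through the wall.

Q = 612 W

Treat each layer as a resistance in series:
  R_cast iron = L/(kA) = 0.00104/(63.3·3.15) = 5.216×10^-6 K/W
  R_ceramic fibre blanket = L/(kA) = 0.0595/(0.0906·3.15) = 0.2085 K/W
  R_brass = L/(kA) = 0.00585/(124·3.15) = 1.498×10^-5 K/W
ΣR = 5.216×10^-6 + 0.2085 + 1.498×10^-5 = 0.2085 K/W
Q = ΔT/ΣR = (151 °C − 23.3 °C)/0.2085 = 612 W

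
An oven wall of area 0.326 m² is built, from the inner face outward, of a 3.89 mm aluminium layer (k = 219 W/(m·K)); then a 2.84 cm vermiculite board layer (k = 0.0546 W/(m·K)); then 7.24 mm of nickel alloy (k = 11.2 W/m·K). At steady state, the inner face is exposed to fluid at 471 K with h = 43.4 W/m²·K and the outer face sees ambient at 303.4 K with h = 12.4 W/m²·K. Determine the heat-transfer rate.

Series thermal resistances, inner to outer:
  R_conv,in = 1/(hA) = 1/(43.4·0.326) = 0.07068 K/W
  R_aluminium = L/(kA) = 0.00389/(219·0.326) = 5.449×10^-5 K/W
  R_vermiculite board = L/(kA) = 0.0284/(0.0546·0.326) = 1.596 K/W
  R_nickel alloy = L/(kA) = 0.00724/(11.2·0.326) = 0.001983 K/W
  R_conv,out = 1/(hA) = 1/(12.4·0.326) = 0.2474 K/W
ΣR = 0.07068 + 5.449×10^-5 + 1.596 + 0.001983 + 0.2474 = 1.916 K/W
Q = ΔT/ΣR = (471 K − 303.4 K)/1.916 = 87.5 W

Q = 87.5 W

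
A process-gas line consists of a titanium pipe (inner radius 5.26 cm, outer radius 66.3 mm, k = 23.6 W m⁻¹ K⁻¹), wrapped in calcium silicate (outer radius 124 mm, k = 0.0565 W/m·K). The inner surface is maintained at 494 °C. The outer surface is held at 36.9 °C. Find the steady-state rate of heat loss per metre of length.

Series thermal resistances, inner to outer:
  R'_titanium = ln(0.0663/0.0526)/(2πk) = 0.2315/(2π·23.6) = 0.001561 m·K/W
  R'_calcium silicate = ln(0.124/0.0663)/(2πk) = 0.6261/(2π·0.0565) = 1.764 m·K/W
ΣR = 0.001561 + 1.764 = 1.766 m·K/W
Q' = ΔT/ΣR = (494 °C − 36.9 °C)/1.766 = 259 W/m

Q' = 259 W/m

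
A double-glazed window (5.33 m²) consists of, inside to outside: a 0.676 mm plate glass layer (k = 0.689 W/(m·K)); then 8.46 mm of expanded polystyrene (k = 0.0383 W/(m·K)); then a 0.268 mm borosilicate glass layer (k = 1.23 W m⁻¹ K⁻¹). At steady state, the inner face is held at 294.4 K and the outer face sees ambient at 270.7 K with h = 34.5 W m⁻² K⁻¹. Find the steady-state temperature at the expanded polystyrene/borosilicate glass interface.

T = 273.46 K

Series thermal resistances, inner to outer:
  R_plate glass = L/(kA) = 6.76×10^-4/(0.689·5.33) = 1.841×10^-4 K/W
  R_expanded polystyrene = L/(kA) = 0.00846/(0.0383·5.33) = 0.04144 K/W
  R_borosilicate glass = L/(kA) = 2.68×10^-4/(1.23·5.33) = 4.088×10^-5 K/W
  R_conv,out = 1/(hA) = 1/(34.5·5.33) = 0.005438 K/W
ΣR = 1.841×10^-4 + 0.04144 + 4.088×10^-5 + 0.005438 = 0.04710 K/W
Q = ΔT/ΣR = (294.4 K − 270.7 K)/0.04710 = 503.2 W
From the inner boundary to the expanded polystyrene/borosilicate glass interface, ΣR_partial = 0.04162 K/W.
T_interface = T_in − Q·ΣR_partial = 294.4 K − (503.2)(0.04162) = 273.46 K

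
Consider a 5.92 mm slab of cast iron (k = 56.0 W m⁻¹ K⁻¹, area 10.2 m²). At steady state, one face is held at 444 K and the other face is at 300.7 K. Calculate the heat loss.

Q = kA·ΔT/L = 56.0 × 10.2 × |444 K − 300.7 K| / 0.00592 = 1.38×10^7 W

Q = 13800 kW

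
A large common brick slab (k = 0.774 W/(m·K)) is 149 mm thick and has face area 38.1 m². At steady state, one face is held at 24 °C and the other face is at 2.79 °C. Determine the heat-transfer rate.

Q = 4.20 kW

Q = kA·ΔT/L = 0.774 × 38.1 × |24 °C − 2.79 °C| / 0.149 = 4200 W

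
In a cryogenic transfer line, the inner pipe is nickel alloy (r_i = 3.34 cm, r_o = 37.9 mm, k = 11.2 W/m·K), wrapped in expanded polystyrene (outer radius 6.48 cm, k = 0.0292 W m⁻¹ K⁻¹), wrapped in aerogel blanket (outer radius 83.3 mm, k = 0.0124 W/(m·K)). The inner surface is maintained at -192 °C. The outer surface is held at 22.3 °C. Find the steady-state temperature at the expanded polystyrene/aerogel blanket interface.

T = -90.0 °C

Treat each layer as a resistance in series:
  R'_nickel alloy = ln(0.0379/0.0334)/(2πk) = 0.1264/(2π·11.2) = 0.001796 m·K/W
  R'_expanded polystyrene = ln(0.0648/0.0379)/(2πk) = 0.5364/(2π·0.0292) = 2.923 m·K/W
  R'_aerogel blanket = ln(0.0833/0.0648)/(2πk) = 0.2511/(2π·0.0124) = 3.223 m·K/W
ΣR = 0.001796 + 2.923 + 3.223 = 6.148 m·K/W
Q' = ΔT/ΣR = (-192 °C − 22.3 °C)/6.148 = -34.86 W/m
From the inner boundary to the expanded polystyrene/aerogel blanket interface, ΣR_partial = 2.925 m·K/W.
T_interface = T_in − Q'·ΣR_partial = -192 °C − (-34.86)(2.925) = -90.0 °C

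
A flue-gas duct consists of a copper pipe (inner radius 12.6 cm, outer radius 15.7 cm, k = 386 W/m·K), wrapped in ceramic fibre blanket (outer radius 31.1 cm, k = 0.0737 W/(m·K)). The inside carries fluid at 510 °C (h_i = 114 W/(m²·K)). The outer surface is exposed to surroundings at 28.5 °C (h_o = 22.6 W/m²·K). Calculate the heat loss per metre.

Series thermal resistances, inner to outer:
  R'_conv,in = 1/(2πr h) = 1/(2π·0.126·114) = 0.01108 m·K/W
  R'_copper = ln(0.157/0.126)/(2πk) = 0.2200/(2π·386) = 9.070×10^-5 m·K/W
  R'_ceramic fibre blanket = ln(0.311/0.157)/(2πk) = 0.6835/(2π·0.0737) = 1.476 m·K/W
  R'_conv,out = 1/(2πr h) = 1/(2π·0.311·22.6) = 0.02264 m·K/W
ΣR = 0.01108 + 9.070×10^-5 + 1.476 + 0.02264 = 1.510 m·K/W
Q' = ΔT/ΣR = (510 °C − 28.5 °C)/1.510 = 319 W/m

Q' = 319 W/m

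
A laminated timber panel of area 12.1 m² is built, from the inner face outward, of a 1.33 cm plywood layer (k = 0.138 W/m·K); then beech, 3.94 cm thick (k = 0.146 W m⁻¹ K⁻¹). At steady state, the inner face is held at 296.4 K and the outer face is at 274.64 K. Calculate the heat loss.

Q = 719 W

Resistance network (inner→outer):
  R_plywood = L/(kA) = 0.0133/(0.138·12.1) = 0.007965 K/W
  R_beech = L/(kA) = 0.0394/(0.146·12.1) = 0.02230 K/W
ΣR = 0.007965 + 0.02230 = 0.03027 K/W
Q = ΔT/ΣR = (296.4 K − 274.64 K)/0.03027 = 719 W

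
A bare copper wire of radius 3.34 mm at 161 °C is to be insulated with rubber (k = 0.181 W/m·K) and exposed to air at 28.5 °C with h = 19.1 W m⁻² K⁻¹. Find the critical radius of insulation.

r_cr = 0.948 cm

For a cylinder, r_cr = k_ins/h = 0.181/19.1 = 0.00948 m = 0.948 cm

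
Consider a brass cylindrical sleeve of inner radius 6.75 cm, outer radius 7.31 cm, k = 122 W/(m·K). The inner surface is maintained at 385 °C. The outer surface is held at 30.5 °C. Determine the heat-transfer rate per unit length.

Q' = 3410 kW/m

Q' = 2πk·ΔT/ln(r₂/r₁) = 2π × 122 × 354.5 / ln(0.0731/0.0675) = 3.41×10^6 W/m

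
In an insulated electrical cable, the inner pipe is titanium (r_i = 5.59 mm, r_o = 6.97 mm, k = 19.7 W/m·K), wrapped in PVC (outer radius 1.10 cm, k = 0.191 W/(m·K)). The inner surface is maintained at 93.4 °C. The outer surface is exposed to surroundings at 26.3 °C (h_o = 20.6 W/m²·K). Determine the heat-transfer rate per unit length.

Q' = 61.9 W/m

Treat each layer as a resistance in series:
  R'_titanium = ln(0.00697/0.00559)/(2πk) = 0.2206/(2π·19.7) = 0.001783 m·K/W
  R'_PVC = ln(0.0110/0.00697)/(2πk) = 0.4563/(2π·0.191) = 0.3802 m·K/W
  R'_conv,out = 1/(2πr h) = 1/(2π·0.0110·20.6) = 0.7024 m·K/W
ΣR = 0.001783 + 0.3802 + 0.7024 = 1.084 m·K/W
Q' = ΔT/ΣR = (93.4 °C − 26.3 °C)/1.084 = 61.9 W/m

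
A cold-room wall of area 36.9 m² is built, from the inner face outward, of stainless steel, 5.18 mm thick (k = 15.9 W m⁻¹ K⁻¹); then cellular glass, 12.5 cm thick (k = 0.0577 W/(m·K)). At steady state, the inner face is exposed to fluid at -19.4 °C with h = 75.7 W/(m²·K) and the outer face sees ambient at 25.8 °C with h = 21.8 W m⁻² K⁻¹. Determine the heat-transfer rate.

Treat each layer as a resistance in series:
  R_conv,in = 1/(hA) = 1/(75.7·36.9) = 3.580×10^-4 K/W
  R_stainless steel = L/(kA) = 0.00518/(15.9·36.9) = 8.829×10^-6 K/W
  R_cellular glass = L/(kA) = 0.125/(0.0577·36.9) = 0.05871 K/W
  R_conv,out = 1/(hA) = 1/(21.8·36.9) = 0.001243 K/W
ΣR = 3.580×10^-4 + 8.829×10^-6 + 0.05871 + 0.001243 = 0.06032 K/W
Q = ΔT/ΣR = (-19.4 °C − 25.8 °C)/0.06032 = -749 W
(Negative Q ⇒ heat flows inward; heat gain = 749 W.)

Q = 749 W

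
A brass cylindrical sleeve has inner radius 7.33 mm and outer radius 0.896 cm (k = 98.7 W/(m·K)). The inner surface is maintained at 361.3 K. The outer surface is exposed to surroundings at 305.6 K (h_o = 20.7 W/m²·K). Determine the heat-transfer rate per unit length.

Q' = 64.9 W/m

Series thermal resistances, inner to outer:
  R'_brass = ln(0.00896/0.00733)/(2πk) = 0.2008/(2π·98.7) = 3.238×10^-4 m·K/W
  R'_conv,out = 1/(2πr h) = 1/(2π·0.00896·20.7) = 0.8581 m·K/W
ΣR = 3.238×10^-4 + 0.8581 = 0.8584 m·K/W
Q' = ΔT/ΣR = (361.3 K − 305.6 K)/0.8584 = 64.9 W/m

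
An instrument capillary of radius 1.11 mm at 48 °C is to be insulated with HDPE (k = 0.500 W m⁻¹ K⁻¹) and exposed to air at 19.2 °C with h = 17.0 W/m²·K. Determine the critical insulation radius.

r_cr = 2.94 cm

For a cylinder, r_cr = k_ins/h = 0.500/17.0 = 0.0294 m = 2.94 cm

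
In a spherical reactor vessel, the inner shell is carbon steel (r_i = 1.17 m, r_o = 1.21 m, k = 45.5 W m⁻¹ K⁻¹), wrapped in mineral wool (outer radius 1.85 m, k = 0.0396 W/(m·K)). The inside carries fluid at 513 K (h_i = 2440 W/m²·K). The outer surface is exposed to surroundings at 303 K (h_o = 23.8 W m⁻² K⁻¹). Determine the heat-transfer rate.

Q = 365 W

Resistance network (inner→outer):
  R_conv,in = 1/(4πr²h) = 1/(4π·1.17²·2440) = 2.382×10^-5 K/W
  R_carbon steel = (1/1.17 − 1/1.21)/(4πk) = 0.02825/(4π·45.5) = 4.942×10^-5 K/W
  R_mineral wool = (1/1.21 − 1/1.85)/(4πk) = 0.2859/(4π·0.0396) = 0.5745 K/W
  R_conv,out = 1/(4πr²h) = 1/(4π·1.85²·23.8) = 9.769×10^-4 K/W
ΣR = 2.382×10^-5 + 4.942×10^-5 + 0.5745 + 9.769×10^-4 = 0.5756 K/W
Q = ΔT/ΣR = (513 K − 303 K)/0.5756 = 365 W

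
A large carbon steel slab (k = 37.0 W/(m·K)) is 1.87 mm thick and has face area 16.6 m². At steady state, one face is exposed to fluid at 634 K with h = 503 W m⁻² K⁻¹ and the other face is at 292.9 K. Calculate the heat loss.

Q = 2.78×10^6 W

Resistance network (inner→outer):
  R_conv,in = 1/(hA) = 1/(503·16.6) = 1.198×10^-4 K/W
  R_carbon steel = L/(kA) = 0.00187/(37.0·16.6) = 3.045×10^-6 K/W
ΣR = 1.198×10^-4 + 3.045×10^-6 = 1.228×10^-4 K/W
Q = ΔT/ΣR = (634 K − 292.9 K)/1.228×10^-4 = 2.78×10^6 W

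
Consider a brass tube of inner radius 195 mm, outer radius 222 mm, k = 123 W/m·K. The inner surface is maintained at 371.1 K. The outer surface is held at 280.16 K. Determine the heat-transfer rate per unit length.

Q' = 542 kW/m

Q' = 2πk·ΔT/ln(r₂/r₁) = 2π × 123 × 90.94 / ln(0.222/0.195) = 5.42×10^5 W/m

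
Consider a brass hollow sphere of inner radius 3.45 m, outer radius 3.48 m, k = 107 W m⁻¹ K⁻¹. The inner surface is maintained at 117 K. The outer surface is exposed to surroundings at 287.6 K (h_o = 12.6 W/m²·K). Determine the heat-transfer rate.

Series thermal resistances, inner to outer:
  R_brass = (1/3.45 − 1/3.48)/(4πk) = 0.002499/(4π·107) = 1.858×10^-6 K/W
  R_conv,out = 1/(4πr²h) = 1/(4π·3.48²·12.6) = 5.215×10^-4 K/W
ΣR = 1.858×10^-6 + 5.215×10^-4 = 5.234×10^-4 K/W
Q = ΔT/ΣR = (117 K − 287.6 K)/5.234×10^-4 = -3.26×10^5 W
(Negative Q ⇒ heat flows inward; heat gain = 3.26×10^5 W.)

Q = 326 kW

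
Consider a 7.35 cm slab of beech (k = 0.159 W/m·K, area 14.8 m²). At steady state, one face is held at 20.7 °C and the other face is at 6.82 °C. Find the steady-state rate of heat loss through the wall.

Q = kA·ΔT/L = 0.159 × 14.8 × |20.7 °C − 6.82 °C| / 0.0735 = 444 W

Q = 444 W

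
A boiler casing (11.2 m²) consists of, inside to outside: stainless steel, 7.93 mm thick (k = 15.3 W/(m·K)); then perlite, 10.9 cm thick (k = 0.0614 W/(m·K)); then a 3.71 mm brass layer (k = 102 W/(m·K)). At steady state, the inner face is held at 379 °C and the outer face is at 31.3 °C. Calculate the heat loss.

Treat each layer as a resistance in series:
  R_stainless steel = L/(kA) = 0.00793/(15.3·11.2) = 4.628×10^-5 K/W
  R_perlite = L/(kA) = 0.109/(0.0614·11.2) = 0.1585 K/W
  R_brass = L/(kA) = 0.00371/(102·11.2) = 3.248×10^-6 K/W
ΣR = 4.628×10^-5 + 0.1585 + 3.248×10^-6 = 0.1585 K/W
Q = ΔT/ΣR = (379 °C − 31.3 °C)/0.1585 = 2190 W

Q = 2190 W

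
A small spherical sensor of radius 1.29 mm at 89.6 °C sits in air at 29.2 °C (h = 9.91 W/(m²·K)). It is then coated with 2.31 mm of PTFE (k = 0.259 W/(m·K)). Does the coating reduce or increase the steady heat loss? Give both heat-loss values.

increases: 0.0125 → 0.0782 W

Critical radius for a sphere: r_cr = 2k/h = 0.0523 m = 5.23 cm.
Outer radius after coating: r₂ = 0.00129 + 0.00231 = 0.00360 m.
Since r₁ < r_cr and r₂ ≤ r_cr, the coating moves toward the maximum at r_cr — heat loss rises.
Bare: R = 1/(4πr₁²h) = 4825 K/W; Q = 60.4/4825 = 0.0125 W.
Coated: R = R_cond + R_conv = 772.4 K/W; Q = 60.4/772.4 = 0.0782 W.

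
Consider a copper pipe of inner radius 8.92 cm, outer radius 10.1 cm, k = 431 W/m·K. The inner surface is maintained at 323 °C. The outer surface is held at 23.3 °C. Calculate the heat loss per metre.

Q' = 2πk·ΔT/ln(r₂/r₁) = 2π × 431 × 299.7 / ln(0.101/0.0892) = 6.53×10^6 W/m

Q' = 6530 kW/m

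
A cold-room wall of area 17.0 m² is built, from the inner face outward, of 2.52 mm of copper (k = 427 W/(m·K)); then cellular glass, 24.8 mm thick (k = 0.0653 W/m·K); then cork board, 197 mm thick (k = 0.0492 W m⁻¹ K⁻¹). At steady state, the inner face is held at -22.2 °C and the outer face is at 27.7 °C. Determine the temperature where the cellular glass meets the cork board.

T = -17.9 °C

Resistance network (inner→outer):
  R_copper = L/(kA) = 0.00252/(427·17.0) = 3.472×10^-7 K/W
  R_cellular glass = L/(kA) = 0.0248/(0.0653·17.0) = 0.02234 K/W
  R_cork board = L/(kA) = 0.197/(0.0492·17.0) = 0.2355 K/W
ΣR = 3.472×10^-7 + 0.02234 + 0.2355 = 0.2578 K/W
Q = ΔT/ΣR = (-22.2 °C − 27.7 °C)/0.2578 = -193.6 W
From the inner boundary to the cellular glass/cork board interface, ΣR_partial = 0.02234 K/W.
T_interface = T_in − Q·ΣR_partial = -22.2 °C − (-193.6)(0.02234) = -17.9 °C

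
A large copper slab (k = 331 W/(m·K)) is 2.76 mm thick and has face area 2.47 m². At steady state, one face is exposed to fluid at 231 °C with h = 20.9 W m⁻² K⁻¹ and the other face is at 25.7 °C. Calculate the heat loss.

Q = 10600 W

Series thermal resistances, inner to outer:
  R_conv,in = 1/(hA) = 1/(20.9·2.47) = 0.01937 K/W
  R_copper = L/(kA) = 0.00276/(331·2.47) = 3.376×10^-6 K/W
ΣR = 0.01937 + 3.376×10^-6 = 0.01937 K/W
Q = ΔT/ΣR = (231 °C − 25.7 °C)/0.01937 = 10600 W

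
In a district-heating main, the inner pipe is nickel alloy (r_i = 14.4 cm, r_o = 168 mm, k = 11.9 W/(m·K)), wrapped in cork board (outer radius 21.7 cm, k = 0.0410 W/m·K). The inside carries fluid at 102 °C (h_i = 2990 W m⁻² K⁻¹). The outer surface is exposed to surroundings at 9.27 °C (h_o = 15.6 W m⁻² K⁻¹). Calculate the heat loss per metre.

Q' = 88.9 W/m

Series thermal resistances, inner to outer:
  R'_conv,in = 1/(2πr h) = 1/(2π·0.144·2990) = 3.696×10^-4 m·K/W
  R'_nickel alloy = ln(0.168/0.144)/(2πk) = 0.1542/(2π·11.9) = 0.002062 m·K/W
  R'_cork board = ln(0.217/0.168)/(2πk) = 0.2559/(2π·0.0410) = 0.9935 m·K/W
  R'_conv,out = 1/(2πr h) = 1/(2π·0.217·15.6) = 0.04701 m·K/W
ΣR = 3.696×10^-4 + 0.002062 + 0.9935 + 0.04701 = 1.043 m·K/W
Q' = ΔT/ΣR = (102 °C − 9.27 °C)/1.043 = 88.9 W/m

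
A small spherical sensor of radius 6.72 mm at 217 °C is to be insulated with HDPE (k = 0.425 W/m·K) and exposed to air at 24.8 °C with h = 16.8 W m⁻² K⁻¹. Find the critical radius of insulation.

r_cr = 5.06 cm

For a sphere, r_cr = 2k_ins/h = 2·0.425/16.8 = 0.0506 m = 5.06 cm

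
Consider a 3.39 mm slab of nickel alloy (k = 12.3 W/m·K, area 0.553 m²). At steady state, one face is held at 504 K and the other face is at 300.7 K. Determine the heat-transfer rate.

Q = kA·ΔT/L = 12.3 × 0.553 × |504 K − 300.7 K| / 0.00339 = 4.08×10^5 W

Q = 408 kW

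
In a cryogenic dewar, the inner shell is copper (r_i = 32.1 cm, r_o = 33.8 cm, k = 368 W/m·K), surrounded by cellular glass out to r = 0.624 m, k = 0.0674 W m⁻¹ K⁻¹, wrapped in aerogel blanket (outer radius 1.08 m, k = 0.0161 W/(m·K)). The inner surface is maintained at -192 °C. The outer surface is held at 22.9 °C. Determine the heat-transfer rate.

Q = 43.5 W

Resistance network (inner→outer):
  R_copper = (1/0.321 − 1/0.338)/(4πk) = 0.1567/(4π·368) = 3.388×10^-5 K/W
  R_cellular glass = (1/0.338 − 1/0.624)/(4πk) = 1.356/(4π·0.0674) = 1.601 K/W
  R_aerogel blanket = (1/0.624 − 1/1.08)/(4πk) = 0.6766/(4π·0.0161) = 3.344 K/W
ΣR = 3.388×10^-5 + 1.601 + 3.344 = 4.945 K/W
Q = ΔT/ΣR = (-192 °C − 22.9 °C)/4.945 = -43.5 W
(Negative Q ⇒ heat flows inward; heat gain = 43.5 W.)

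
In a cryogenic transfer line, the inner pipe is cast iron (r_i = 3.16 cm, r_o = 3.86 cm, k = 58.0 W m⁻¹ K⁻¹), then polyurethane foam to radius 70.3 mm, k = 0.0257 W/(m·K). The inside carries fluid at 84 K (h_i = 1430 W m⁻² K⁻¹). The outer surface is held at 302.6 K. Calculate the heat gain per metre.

Q' = 58.8 W/m

Series thermal resistances, inner to outer:
  R'_conv,in = 1/(2πr h) = 1/(2π·0.0316·1430) = 0.003522 m·K/W
  R'_cast iron = ln(0.0386/0.0316)/(2πk) = 0.2001/(2π·58.0) = 5.491×10^-4 m·K/W
  R'_polyurethane foam = ln(0.0703/0.0386)/(2πk) = 0.5995/(2π·0.0257) = 3.713 m·K/W
ΣR = 0.003522 + 5.491×10^-4 + 3.713 = 3.717 m·K/W
Q' = ΔT/ΣR = (84 K − 302.6 K)/3.717 = -58.8 W/m
(Negative Q' ⇒ heat flows inward; heat gain = 58.8 W/m.)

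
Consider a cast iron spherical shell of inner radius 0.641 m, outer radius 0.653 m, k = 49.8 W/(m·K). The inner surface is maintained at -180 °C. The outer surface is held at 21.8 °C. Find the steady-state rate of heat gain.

Q = 4πk·ΔT/(1/r₁ − 1/r₂) = 4π × 49.8 × 201.8 / (1/0.641 − 1/0.653) = 4.41×10^6 W

Q = 4.41×10^6 W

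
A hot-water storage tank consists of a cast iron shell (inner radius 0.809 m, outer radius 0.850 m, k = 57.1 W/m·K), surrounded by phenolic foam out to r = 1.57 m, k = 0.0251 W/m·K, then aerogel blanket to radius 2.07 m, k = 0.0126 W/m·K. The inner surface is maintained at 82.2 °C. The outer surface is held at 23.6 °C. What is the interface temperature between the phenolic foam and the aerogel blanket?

Series thermal resistances, inner to outer:
  R_cast iron = (1/0.809 − 1/0.850)/(4πk) = 0.05962/(4π·57.1) = 8.309×10^-5 K/W
  R_phenolic foam = (1/0.850 − 1/1.57)/(4πk) = 0.5395/(4π·0.0251) = 1.711 K/W
  R_aerogel blanket = (1/1.57 − 1/2.07)/(4πk) = 0.1539/(4π·0.0126) = 0.9717 K/W
ΣR = 8.309×10^-5 + 1.711 + 0.9717 = 2.683 K/W
Q = ΔT/ΣR = (82.2 °C − 23.6 °C)/2.683 = 21.84 W
From the inner boundary to the phenolic foam/aerogel blanket interface, ΣR_partial = 1.711 K/W.
T_interface = T_in − Q·ΣR_partial = 82.2 °C − (21.84)(1.711) = 44.8 °C

T = 44.8 °C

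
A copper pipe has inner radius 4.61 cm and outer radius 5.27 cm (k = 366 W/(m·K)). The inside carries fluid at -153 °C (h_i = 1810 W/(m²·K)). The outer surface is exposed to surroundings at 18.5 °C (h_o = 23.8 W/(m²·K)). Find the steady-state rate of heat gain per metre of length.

Treat each layer as a resistance in series:
  R'_conv,in = 1/(2πr h) = 1/(2π·0.0461·1810) = 0.001907 m·K/W
  R'_copper = ln(0.0527/0.0461)/(2πk) = 0.1338/(2π·366) = 5.818×10^-5 m·K/W
  R'_conv,out = 1/(2πr h) = 1/(2π·0.0527·23.8) = 0.1269 m·K/W
ΣR = 0.001907 + 5.818×10^-5 + 0.1269 = 0.1289 m·K/W
Q' = ΔT/ΣR = (-153 °C − 18.5 °C)/0.1289 = -1330 W/m
(Negative Q' ⇒ heat flows inward; heat gain = 1330 W/m.)

Q' = 1330 W/m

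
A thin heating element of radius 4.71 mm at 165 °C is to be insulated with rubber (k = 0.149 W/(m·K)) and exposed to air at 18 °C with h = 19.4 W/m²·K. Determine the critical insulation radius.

r_cr = 0.768 cm

For a cylinder, r_cr = k_ins/h = 0.149/19.4 = 0.00768 m = 0.768 cm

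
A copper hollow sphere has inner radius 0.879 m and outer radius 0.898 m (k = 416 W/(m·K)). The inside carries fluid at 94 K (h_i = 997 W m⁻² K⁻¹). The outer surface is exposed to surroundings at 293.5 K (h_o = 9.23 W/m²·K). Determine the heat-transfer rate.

Q = 18.5 kW

Treat each layer as a resistance in series:
  R_conv,in = 1/(4πr²h) = 1/(4π·0.879²·997) = 1.033×10^-4 K/W
  R_copper = (1/0.879 − 1/0.898)/(4πk) = 0.02407/(4π·416) = 4.605×10^-6 K/W
  R_conv,out = 1/(4πr²h) = 1/(4π·0.898²·9.23) = 0.01069 K/W
ΣR = 1.033×10^-4 + 4.605×10^-6 + 0.01069 = 0.01080 K/W
Q = ΔT/ΣR = (94 K − 293.5 K)/0.01080 = -18500 W
(Negative Q ⇒ heat flows inward; heat gain = 18500 W.)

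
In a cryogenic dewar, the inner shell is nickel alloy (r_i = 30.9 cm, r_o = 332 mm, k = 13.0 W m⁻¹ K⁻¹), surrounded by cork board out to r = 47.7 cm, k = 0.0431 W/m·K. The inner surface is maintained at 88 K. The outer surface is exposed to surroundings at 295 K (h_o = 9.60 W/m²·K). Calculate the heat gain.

Resistance network (inner→outer):
  R_nickel alloy = (1/0.309 − 1/0.332)/(4πk) = 0.2242/(4π·13.0) = 0.001372 K/W
  R_cork board = (1/0.332 − 1/0.477)/(4πk) = 0.9156/(4π·0.0431) = 1.691 K/W
  R_conv,out = 1/(4πr²h) = 1/(4π·0.477²·9.60) = 0.03643 K/W
ΣR = 0.001372 + 1.691 + 0.03643 = 1.729 K/W
Q = ΔT/ΣR = (88 K − 295 K)/1.729 = -120 W
(Negative Q ⇒ heat flows inward; heat gain = 120 W.)

Q = 120 W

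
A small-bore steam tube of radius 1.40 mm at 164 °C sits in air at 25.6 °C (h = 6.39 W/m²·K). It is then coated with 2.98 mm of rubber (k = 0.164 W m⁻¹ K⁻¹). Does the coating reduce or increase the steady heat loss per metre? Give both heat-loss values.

increases: 7.78 → 20.4 W/m

Critical radius for a cylinder: r_cr = k/h = 0.0257 m = 2.57 cm.
Outer radius after coating: r₂ = 0.00140 + 0.00298 = 0.00438 m.
Since r₁ < r_cr and r₂ ≤ r_cr, the coating moves toward the maximum at r_cr — heat loss rises.
Bare: R = 1/(2πr₁h) = 17.79 m·K/W; Q = 138.4/17.79 = 7.78 W/m.
Coated: R = R_cond + R_conv = 6.793 m·K/W; Q = 138.4/6.793 = 20.4 W/m.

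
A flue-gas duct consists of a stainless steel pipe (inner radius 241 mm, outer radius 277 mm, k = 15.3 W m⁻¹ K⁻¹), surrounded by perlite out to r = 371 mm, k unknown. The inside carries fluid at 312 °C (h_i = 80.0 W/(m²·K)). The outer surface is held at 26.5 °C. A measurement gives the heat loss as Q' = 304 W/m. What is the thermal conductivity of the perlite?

ΣR = ΔT/Q' = |312 − 26.5|/304 = 0.9391 m·K/W
Known resistances:
  R'_conv,in = 1/(2πr h) = 1/(2π·0.241·80.0) = 0.008255 m·K/W
  R'_stainless steel = ln(0.277/0.241)/(2πk) = 0.1392/(2π·15.3) = 0.001448 m·K/W
R_perlite = ΣR − ΣR_known = 0.9391 − 0.009703 = 0.9294 m·K/W
ln(r₂/r₁)/(2πk) = 0.9294 ⇒ k = 0.2922/(2π·0.9294) = 0.0500 W/m·K

k = 0.0500 W/m·K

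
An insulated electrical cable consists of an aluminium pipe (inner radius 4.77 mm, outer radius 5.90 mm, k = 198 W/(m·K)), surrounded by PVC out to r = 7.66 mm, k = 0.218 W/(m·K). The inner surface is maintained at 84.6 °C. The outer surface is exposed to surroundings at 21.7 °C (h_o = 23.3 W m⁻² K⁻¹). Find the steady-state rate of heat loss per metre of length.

Q' = 58.1 W/m

Series thermal resistances, inner to outer:
  R'_aluminium = ln(0.00590/0.00477)/(2πk) = 0.2126/(2π·198) = 1.709×10^-4 m·K/W
  R'_PVC = ln(0.00766/0.00590)/(2πk) = 0.2611/(2π·0.218) = 0.1906 m·K/W
  R'_conv,out = 1/(2πr h) = 1/(2π·0.00766·23.3) = 0.8917 m·K/W
ΣR = 1.709×10^-4 + 0.1906 + 0.8917 = 1.082 m·K/W
Q' = ΔT/ΣR = (84.6 °C − 21.7 °C)/1.082 = 58.1 W/m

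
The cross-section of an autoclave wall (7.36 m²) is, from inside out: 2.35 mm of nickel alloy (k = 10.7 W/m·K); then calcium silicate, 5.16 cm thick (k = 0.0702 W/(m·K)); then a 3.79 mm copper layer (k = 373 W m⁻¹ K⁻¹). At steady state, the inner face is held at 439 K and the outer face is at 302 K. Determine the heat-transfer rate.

Q = 1370 W

Treat each layer as a resistance in series:
  R_nickel alloy = L/(kA) = 0.00235/(10.7·7.36) = 2.984×10^-5 K/W
  R_calcium silicate = L/(kA) = 0.0516/(0.0702·7.36) = 0.09987 K/W
  R_copper = L/(kA) = 0.00379/(373·7.36) = 1.381×10^-6 K/W
ΣR = 2.984×10^-5 + 0.09987 + 1.381×10^-6 = 0.09990 K/W
Q = ΔT/ΣR = (439 K − 302 K)/0.09990 = 1370 W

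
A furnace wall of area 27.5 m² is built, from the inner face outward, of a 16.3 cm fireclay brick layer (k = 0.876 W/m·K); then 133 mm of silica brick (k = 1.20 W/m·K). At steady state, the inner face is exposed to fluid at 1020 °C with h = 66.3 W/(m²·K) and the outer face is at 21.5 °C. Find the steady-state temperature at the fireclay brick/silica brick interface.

Resistance network (inner→outer):
  R_conv,in = 1/(hA) = 1/(66.3·27.5) = 5.485×10^-4 K/W
  R_fireclay brick = L/(kA) = 0.163/(0.876·27.5) = 0.006766 K/W
  R_silica brick = L/(kA) = 0.133/(1.20·27.5) = 0.004030 K/W
ΣR = 5.485×10^-4 + 0.006766 + 0.004030 = 0.01134 K/W
Q = ΔT/ΣR = (1020 °C − 21.5 °C)/0.01134 = 88050 W
From the inner boundary to the fireclay brick/silica brick interface, ΣR_partial = 0.007315 K/W.
T_interface = T_in − Q·ΣR_partial = 1020 °C − (88050)(0.007315) = 376 °C

T = 376 °C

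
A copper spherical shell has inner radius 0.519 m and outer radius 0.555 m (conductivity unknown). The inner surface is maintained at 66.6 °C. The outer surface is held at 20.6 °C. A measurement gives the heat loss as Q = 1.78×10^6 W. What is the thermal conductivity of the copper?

ΣR = ΔT/Q = |66.6 − 20.6|/1.78×10^6 = 2.584×10^-5 K/W
(1/r₁−1/r₂)/(4πk) = 2.584×10^-5 ⇒ k = 0.1250/(4π·2.584×10^-5) = 385 W/m·K

k = 385 W/m·K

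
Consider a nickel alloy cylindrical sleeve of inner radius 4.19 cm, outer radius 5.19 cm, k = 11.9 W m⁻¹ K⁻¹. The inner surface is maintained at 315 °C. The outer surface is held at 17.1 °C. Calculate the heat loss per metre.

Q' = 104 kW/m

Q' = 2πk·ΔT/ln(r₂/r₁) = 2π × 11.9 × 297.9 / ln(0.0519/0.0419) = 1.04×10^5 W/m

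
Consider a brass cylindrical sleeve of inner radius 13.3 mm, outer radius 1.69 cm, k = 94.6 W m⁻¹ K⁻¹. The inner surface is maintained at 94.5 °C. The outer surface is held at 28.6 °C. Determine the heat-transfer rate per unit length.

Q' = 164 kW/m

Q' = 2πk·ΔT/ln(r₂/r₁) = 2π × 94.6 × 65.9 / ln(0.0169/0.0133) = 1.64×10^5 W/m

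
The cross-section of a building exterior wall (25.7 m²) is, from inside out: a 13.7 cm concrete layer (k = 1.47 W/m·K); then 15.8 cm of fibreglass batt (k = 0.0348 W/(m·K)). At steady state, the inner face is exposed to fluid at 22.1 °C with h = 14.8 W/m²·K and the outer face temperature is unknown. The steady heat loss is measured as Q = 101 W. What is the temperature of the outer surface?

T_out = 3.63 °C

Series resistances:
  R_conv,in = 1/(hA) = 1/(14.8·25.7) = 0.002629 K/W
  R_concrete = L/(kA) = 0.137/(1.47·25.7) = 0.003626 K/W
  R_fibreglass batt = L/(kA) = 0.158/(0.0348·25.7) = 0.1767 K/W
ΣR = 0.1829 K/W
ΔT = Q·ΣR = 101 × 0.1829 = 18.47 K
Heat flows outward, so T_out = T_in − ΔT = 22.1 − 18.47 = 3.63 °C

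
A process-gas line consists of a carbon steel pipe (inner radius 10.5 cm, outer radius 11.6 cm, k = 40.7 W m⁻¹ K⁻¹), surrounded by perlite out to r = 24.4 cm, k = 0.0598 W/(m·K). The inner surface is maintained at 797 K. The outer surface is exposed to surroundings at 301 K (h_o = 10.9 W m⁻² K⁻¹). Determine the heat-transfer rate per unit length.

Q' = 243 W/m

Series thermal resistances, inner to outer:
  R'_carbon steel = ln(0.116/0.105)/(2πk) = 0.09963/(2π·40.7) = 3.896×10^-4 m·K/W
  R'_perlite = ln(0.244/0.116)/(2πk) = 0.7436/(2π·0.0598) = 1.979 m·K/W
  R'_conv,out = 1/(2πr h) = 1/(2π·0.244·10.9) = 0.05984 m·K/W
ΣR = 3.896×10^-4 + 1.979 + 0.05984 = 2.039 m·K/W
Q' = ΔT/ΣR = (797 K − 301 K)/2.039 = 243 W/m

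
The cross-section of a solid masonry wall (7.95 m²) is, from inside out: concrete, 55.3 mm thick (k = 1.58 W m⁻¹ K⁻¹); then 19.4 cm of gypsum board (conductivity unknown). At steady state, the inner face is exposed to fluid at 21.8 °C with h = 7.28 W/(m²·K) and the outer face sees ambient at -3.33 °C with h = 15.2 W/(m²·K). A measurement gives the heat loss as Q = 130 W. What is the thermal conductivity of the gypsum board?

k = 0.149 W/m·K

ΣR = ΔT/Q = |21.8 − -3.33|/130 = 0.1933 K/W
Known resistances:
  R_conv,in = 1/(hA) = 1/(7.28·7.95) = 0.01728 K/W
  R_concrete = L/(kA) = 0.0553/(1.58·7.95) = 0.004403 K/W
  R_conv,out = 1/(hA) = 1/(15.2·7.95) = 0.008275 K/W
R_gypsum board = ΣR − ΣR_known = 0.1933 − 0.02996 = 0.1633 K/W
L/(kA) = 0.1633 ⇒ k = 0.194/(0.1633·7.95) = 0.149 W/m·K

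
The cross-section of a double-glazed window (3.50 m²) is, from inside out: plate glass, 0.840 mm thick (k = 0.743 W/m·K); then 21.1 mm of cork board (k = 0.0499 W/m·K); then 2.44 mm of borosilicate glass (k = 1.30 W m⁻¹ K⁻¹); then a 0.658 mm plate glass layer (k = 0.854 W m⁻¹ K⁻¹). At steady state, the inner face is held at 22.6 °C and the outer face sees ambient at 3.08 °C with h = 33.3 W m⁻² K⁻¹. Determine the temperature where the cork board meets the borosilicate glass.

Series thermal resistances, inner to outer:
  R_plate glass = L/(kA) = 8.40×10^-4/(0.743·3.50) = 3.230×10^-4 K/W
  R_cork board = L/(kA) = 0.0211/(0.0499·3.50) = 0.1208 K/W
  R_borosilicate glass = L/(kA) = 0.00244/(1.30·3.50) = 5.363×10^-4 K/W
  R_plate glass = L/(kA) = 6.58×10^-4/(0.854·3.50) = 2.201×10^-4 K/W
  R_conv,out = 1/(hA) = 1/(33.3·3.50) = 0.008580 K/W
ΣR = 3.230×10^-4 + 0.1208 + 5.363×10^-4 + 2.201×10^-4 + 0.008580 = 0.1305 K/W
Q = ΔT/ΣR = (22.6 °C − 3.08 °C)/0.1305 = 149.6 W
From the inner boundary to the cork board/borosilicate glass interface, ΣR_partial = 0.1211 K/W.
T_interface = T_in − Q·ΣR_partial = 22.6 °C − (149.6)(0.1211) = 4.48 °C

T = 4.48 °C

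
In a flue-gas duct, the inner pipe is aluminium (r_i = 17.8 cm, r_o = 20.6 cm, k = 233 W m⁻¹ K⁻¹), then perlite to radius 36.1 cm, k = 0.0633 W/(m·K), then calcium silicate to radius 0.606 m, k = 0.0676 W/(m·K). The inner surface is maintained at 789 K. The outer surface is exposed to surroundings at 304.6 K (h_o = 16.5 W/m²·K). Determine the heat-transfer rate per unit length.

Series thermal resistances, inner to outer:
  R'_aluminium = ln(0.206/0.178)/(2πk) = 0.1461/(2π·233) = 9.979×10^-5 m·K/W
  R'_perlite = ln(0.361/0.206)/(2πk) = 0.5610/(2π·0.0633) = 1.411 m·K/W
  R'_calcium silicate = ln(0.606/0.361)/(2πk) = 0.5180/(2π·0.0676) = 1.220 m·K/W
  R'_conv,out = 1/(2πr h) = 1/(2π·0.606·16.5) = 0.01592 m·K/W
ΣR = 9.979×10^-5 + 1.411 + 1.220 + 0.01592 = 2.647 m·K/W
Q' = ΔT/ΣR = (789 K − 304.6 K)/2.647 = 183 W/m

Q' = 183 W/m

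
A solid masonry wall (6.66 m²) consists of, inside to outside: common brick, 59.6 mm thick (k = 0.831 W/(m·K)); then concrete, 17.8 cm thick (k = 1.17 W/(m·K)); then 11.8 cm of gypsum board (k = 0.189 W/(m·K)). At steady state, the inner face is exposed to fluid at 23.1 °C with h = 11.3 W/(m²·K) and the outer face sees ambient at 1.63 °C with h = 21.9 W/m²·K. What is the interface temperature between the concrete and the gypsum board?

T = 16.3 °C

Treat each layer as a resistance in series:
  R_conv,in = 1/(hA) = 1/(11.3·6.66) = 0.01329 K/W
  R_common brick = L/(kA) = 0.0596/(0.831·6.66) = 0.01077 K/W
  R_concrete = L/(kA) = 0.178/(1.17·6.66) = 0.02284 K/W
  R_gypsum board = L/(kA) = 0.118/(0.189·6.66) = 0.09374 K/W
  R_conv,out = 1/(hA) = 1/(21.9·6.66) = 0.006856 K/W
ΣR = 0.01329 + 0.01077 + 0.02284 + 0.09374 + 0.006856 = 0.1475 K/W
Q = ΔT/ΣR = (23.1 °C − 1.63 °C)/0.1475 = 145.6 W
From the inner boundary to the concrete/gypsum board interface, ΣR_partial = 0.04690 K/W.
T_interface = T_in − Q·ΣR_partial = 23.1 °C − (145.6)(0.04690) = 16.3 °C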